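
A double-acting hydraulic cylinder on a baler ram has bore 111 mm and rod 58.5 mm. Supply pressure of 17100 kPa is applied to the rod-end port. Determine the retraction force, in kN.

Rod-side annular area A_ann = π/4 × (111² − 58.5²) = 6989 mm^2
On retraction the pressure acts on the annular area (bore minus rod).
F = P × A_ann

F ≈ 120 kN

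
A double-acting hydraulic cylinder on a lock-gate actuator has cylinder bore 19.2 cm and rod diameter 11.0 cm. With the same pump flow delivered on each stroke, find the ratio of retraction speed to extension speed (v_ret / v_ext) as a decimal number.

v_ret/v_ext ≈ 1.49

Cap-side area A_cap = π/4 × (19.2 cm)² = 289.5 cm^2
Rod-side annular area A_ann = π/4 × (19.2² − 11.0²) = 194.5 cm^2
For equal Q, v ∝ 1/A, so v_ret/v_ext = A_cap/A_ann.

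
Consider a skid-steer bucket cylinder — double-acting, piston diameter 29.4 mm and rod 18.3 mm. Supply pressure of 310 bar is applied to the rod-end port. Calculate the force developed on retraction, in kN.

F ≈ 12.9 kN

Rod-side annular area A_ann = π/4 × (29.4² − 18.3²) = 415.8 mm^2
On retraction the pressure acts on the annular area (bore minus rod).
F = P × A_ann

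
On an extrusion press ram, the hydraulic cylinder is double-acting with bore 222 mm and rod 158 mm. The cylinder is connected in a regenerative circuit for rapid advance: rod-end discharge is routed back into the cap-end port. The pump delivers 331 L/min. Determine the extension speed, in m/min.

v ≈ 16.9 m/min

In regeneration the rod-end outflow joins the pump flow into the cap end, so the net volume the pump must supply per unit advance equals the rod cross-section area.
Rod cross-section A_rod = π/4 × (158 mm)² = 19610 mm^2
v = Q_pump / A_rod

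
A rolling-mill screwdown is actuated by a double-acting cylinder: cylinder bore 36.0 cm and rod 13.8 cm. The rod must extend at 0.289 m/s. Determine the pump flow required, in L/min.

Q ≈ 1760 L/min

Cap-side area A_cap = π/4 × (36.0 cm)² = 1018 cm^2
Q = A × v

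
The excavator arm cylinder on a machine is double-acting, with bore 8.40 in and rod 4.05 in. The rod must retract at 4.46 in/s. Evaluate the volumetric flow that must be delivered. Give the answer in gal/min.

Q ≈ 49.3 gal/min

Rod-side annular area A_ann = π/4 × (8.40² − 4.05²) = 42.54 in^2
Q = A × v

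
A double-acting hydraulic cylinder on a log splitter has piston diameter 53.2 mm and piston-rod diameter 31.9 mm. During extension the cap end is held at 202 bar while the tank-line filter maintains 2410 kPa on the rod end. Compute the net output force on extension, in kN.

F ≈ 41.5 kN

Cap-side area A_cap = π/4 × (53.2 mm)² = 2223 mm^2
Rod-side annular area A_ann = π/4 × (53.2² − 31.9²) = 1424 mm^2
Net thrust = P_cap·A_cap − P_rod·A_ann = 44.90 kN − 3.431 kN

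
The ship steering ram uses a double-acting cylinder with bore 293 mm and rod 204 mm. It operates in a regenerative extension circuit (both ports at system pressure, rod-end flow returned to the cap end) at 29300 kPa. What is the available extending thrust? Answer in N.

F ≈ 9.58e5 N

With equal pressure on both faces, forces on the annular region cancel; the net push is pressure × rod cross-section.
Rod cross-section A_rod = π/4 × (204 mm)² = 32690 mm^2
F = P × A_rod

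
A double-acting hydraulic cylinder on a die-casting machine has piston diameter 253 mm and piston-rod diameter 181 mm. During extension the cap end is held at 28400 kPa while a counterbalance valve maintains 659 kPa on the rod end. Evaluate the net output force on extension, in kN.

Cap-side area A_cap = π/4 × (253 mm)² = 50270 mm^2
Rod-side annular area A_ann = π/4 × (253² − 181²) = 24540 mm^2
Net thrust = P_cap·A_cap − P_rod·A_ann = 1428 kN − 16.17 kN

F ≈ 1410 kN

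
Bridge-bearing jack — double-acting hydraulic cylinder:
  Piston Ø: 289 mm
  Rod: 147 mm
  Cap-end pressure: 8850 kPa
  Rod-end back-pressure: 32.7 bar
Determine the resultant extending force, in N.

Cap-side area A_cap = π/4 × (289 mm)² = 65600 mm^2
Rod-side annular area A_ann = π/4 × (289² − 147²) = 48630 mm^2
Net thrust = P_cap·A_cap − P_rod·A_ann = 5.805e5 N − 1.590e5 N

F ≈ 4.22e5 N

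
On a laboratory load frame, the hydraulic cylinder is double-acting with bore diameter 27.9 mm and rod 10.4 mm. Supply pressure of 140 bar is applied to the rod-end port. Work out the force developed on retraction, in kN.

Rod-side annular area A_ann = π/4 × (27.9² − 10.4²) = 526.4 mm^2
On retraction the pressure acts on the annular area (bore minus rod).
F = P × A_ann

F ≈ 7.37 kN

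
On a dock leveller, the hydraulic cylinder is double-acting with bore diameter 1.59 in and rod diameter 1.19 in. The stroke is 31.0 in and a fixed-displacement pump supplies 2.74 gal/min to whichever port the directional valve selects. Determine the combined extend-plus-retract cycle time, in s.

Cap-side area A_cap = π/4 × (1.59 in)² = 1.986 in^2
Rod-side annular area A_ann = π/4 × (1.59² − 1.19²) = 0.8734 in^2
t_ext = A_cap·L/Q = 5.835 s
t_ret = A_ann·L/Q = 2.567 s
t_cycle = t_ext + t_ret

t ≈ 8.40 s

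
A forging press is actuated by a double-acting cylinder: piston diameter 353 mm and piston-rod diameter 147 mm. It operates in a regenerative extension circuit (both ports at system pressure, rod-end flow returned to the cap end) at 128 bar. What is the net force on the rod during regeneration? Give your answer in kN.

F ≈ 217 kN

With equal pressure on both faces, forces on the annular region cancel; the net push is pressure × rod cross-section.
Rod cross-section A_rod = π/4 × (147 mm)² = 16970 mm^2
F = P × A_rod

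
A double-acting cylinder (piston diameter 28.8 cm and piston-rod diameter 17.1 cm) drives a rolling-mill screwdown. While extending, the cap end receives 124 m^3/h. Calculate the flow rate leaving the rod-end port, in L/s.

Cap-side area A_cap = π/4 × (28.8 cm)² = 651.4 cm^2
Rod-side annular area A_ann = π/4 × (28.8² − 17.1²) = 421.8 cm^2
Piston speed v = Q_in/A_cap; rod-end outflow Q_out = v × A_ann = Q_in × A_ann/A_cap.

Q_out ≈ 22.3 L/s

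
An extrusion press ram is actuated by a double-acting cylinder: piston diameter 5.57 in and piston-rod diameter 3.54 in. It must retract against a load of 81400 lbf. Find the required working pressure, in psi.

P ≈ 5600 psi

Rod-side annular area A_ann = π/4 × (5.57² − 3.54²) = 14.52 in^2
Retraction: pressure acts on the annular area.
P = F / A = 81400 lbf / A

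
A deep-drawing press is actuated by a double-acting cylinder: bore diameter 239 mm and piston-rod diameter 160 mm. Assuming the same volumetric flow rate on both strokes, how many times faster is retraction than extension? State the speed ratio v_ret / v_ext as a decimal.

Cap-side area A_cap = π/4 × (239 mm)² = 44860 mm^2
Rod-side annular area A_ann = π/4 × (239² − 160²) = 24760 mm^2
For equal Q, v ∝ 1/A, so v_ret/v_ext = A_cap/A_ann.

v_ret/v_ext ≈ 1.81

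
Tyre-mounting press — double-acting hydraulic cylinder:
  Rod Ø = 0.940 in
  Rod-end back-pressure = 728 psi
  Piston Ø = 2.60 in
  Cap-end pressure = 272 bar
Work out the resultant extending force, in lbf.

Cap-side area A_cap = π/4 × (2.60 in)² = 5.309 in^2
Rod-side annular area A_ann = π/4 × (2.60² − 0.940²) = 4.615 in^2
Net thrust = P_cap·A_cap − P_rod·A_ann = 20950 lbf − 3360 lbf

F ≈ 17600 lbf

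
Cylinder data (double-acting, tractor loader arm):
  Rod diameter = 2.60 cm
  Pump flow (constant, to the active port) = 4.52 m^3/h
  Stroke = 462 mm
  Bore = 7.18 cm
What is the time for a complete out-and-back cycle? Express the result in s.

t ≈ 2.78 s

Cap-side area A_cap = π/4 × (7.18 cm)² = 40.49 cm^2
Rod-side annular area A_ann = π/4 × (7.18² − 2.60²) = 35.18 cm^2
t_ext = A_cap·L/Q = 1.490 s
t_ret = A_ann·L/Q = 1.294 s
t_cycle = t_ext + t_ret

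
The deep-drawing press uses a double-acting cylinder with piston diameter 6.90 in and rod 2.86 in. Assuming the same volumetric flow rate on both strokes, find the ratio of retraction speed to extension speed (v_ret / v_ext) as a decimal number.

Cap-side area A_cap = π/4 × (6.90 in)² = 37.39 in^2
Rod-side annular area A_ann = π/4 × (6.90² − 2.86²) = 30.97 in^2
For equal Q, v ∝ 1/A, so v_ret/v_ext = A_cap/A_ann.

v_ret/v_ext ≈ 1.21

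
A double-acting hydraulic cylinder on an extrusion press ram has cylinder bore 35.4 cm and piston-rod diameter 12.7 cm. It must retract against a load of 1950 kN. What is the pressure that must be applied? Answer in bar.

P ≈ 227 bar

Rod-side annular area A_ann = π/4 × (35.4² − 12.7²) = 857.6 cm^2
Retraction: pressure acts on the annular area.
P = F / A = 1950 kN / A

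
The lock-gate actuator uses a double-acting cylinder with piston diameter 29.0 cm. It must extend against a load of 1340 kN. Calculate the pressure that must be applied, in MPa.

Cap-side area A_cap = π/4 × (29.0 cm)² = 660.5 cm^2
P = F / A = 1340 kN / A

P ≈ 20.3 MPa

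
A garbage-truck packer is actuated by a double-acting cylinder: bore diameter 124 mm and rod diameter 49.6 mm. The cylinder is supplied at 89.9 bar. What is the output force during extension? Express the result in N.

Cap-side area A_cap = π/4 × (124 mm)² = 12080 mm^2
F = P × A_cap = 89.9 bar × A_cap

F ≈ 1.09e5 N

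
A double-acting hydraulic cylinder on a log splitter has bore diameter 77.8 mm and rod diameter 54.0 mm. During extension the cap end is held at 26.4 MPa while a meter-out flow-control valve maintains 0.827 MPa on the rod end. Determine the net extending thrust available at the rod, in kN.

F ≈ 123 kN

Cap-side area A_cap = π/4 × (77.8 mm)² = 4754 mm^2
Rod-side annular area A_ann = π/4 × (77.8² − 54.0²) = 2464 mm^2
Net thrust = P_cap·A_cap − P_rod·A_ann = 125.5 kN − 2.037 kN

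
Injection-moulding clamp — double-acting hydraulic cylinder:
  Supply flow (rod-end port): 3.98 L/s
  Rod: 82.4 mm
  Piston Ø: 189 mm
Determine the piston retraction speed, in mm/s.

v ≈ 175 mm/s

Rod-side annular area A_ann = π/4 × (189² − 82.4²) = 22720 mm^2
Flow into the rod-end port fills the annular volume.
v = Q / A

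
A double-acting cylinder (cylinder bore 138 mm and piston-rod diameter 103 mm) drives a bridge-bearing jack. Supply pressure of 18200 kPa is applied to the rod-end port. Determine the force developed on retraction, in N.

Rod-side annular area A_ann = π/4 × (138² − 103²) = 6625 mm^2
On retraction the pressure acts on the annular area (bore minus rod).
F = P × A_ann

F ≈ 1.21e5 N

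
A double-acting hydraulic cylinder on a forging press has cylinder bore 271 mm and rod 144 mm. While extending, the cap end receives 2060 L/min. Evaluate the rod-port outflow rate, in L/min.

Q_out ≈ 1480 L/min

Cap-side area A_cap = π/4 × (271 mm)² = 57680 mm^2
Rod-side annular area A_ann = π/4 × (271² − 144²) = 41390 mm^2
Piston speed v = Q_in/A_cap; rod-end outflow Q_out = v × A_ann = Q_in × A_ann/A_cap.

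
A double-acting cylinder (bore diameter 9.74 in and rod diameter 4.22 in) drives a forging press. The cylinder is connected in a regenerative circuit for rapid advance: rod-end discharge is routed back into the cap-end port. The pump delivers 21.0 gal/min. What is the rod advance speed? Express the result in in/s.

In regeneration the rod-end outflow joins the pump flow into the cap end, so the net volume the pump must supply per unit advance equals the rod cross-section area.
Rod cross-section A_rod = π/4 × (4.22 in)² = 13.99 in^2
v = Q_pump / A_rod

v ≈ 5.78 in/s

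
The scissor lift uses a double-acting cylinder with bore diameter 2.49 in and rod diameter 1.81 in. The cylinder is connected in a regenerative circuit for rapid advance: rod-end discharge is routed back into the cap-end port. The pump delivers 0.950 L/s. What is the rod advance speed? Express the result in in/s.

In regeneration the rod-end outflow joins the pump flow into the cap end, so the net volume the pump must supply per unit advance equals the rod cross-section area.
Rod cross-section A_rod = π/4 × (1.81 in)² = 2.573 in^2
v = Q_pump / A_rod

v ≈ 22.5 in/s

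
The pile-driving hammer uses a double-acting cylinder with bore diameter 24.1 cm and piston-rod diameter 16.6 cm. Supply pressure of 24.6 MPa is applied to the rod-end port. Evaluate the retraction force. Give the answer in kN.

Rod-side annular area A_ann = π/4 × (24.1² − 16.6²) = 239.7 cm^2
On retraction the pressure acts on the annular area (bore minus rod).
F = P × A_ann

F ≈ 590 kN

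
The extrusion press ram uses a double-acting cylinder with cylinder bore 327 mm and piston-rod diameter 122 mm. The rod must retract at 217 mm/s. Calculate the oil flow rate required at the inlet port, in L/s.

Rod-side annular area A_ann = π/4 × (327² − 122²) = 72290 mm^2
Q = A × v

Q ≈ 15.7 L/s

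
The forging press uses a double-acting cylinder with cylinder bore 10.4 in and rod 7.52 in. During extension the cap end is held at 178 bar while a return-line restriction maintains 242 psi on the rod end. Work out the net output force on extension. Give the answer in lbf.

F ≈ 2.10e5 lbf

Cap-side area A_cap = π/4 × (10.4 in)² = 84.95 in^2
Rod-side annular area A_ann = π/4 × (10.4² − 7.52²) = 40.53 in^2
Net thrust = P_cap·A_cap − P_rod·A_ann = 2.193e5 lbf − 9809 lbf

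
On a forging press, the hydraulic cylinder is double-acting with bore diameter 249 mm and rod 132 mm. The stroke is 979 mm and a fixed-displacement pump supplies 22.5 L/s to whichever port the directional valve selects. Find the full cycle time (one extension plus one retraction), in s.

t ≈ 3.64 s

Cap-side area A_cap = π/4 × (249 mm)² = 48700 mm^2
Rod-side annular area A_ann = π/4 × (249² − 132²) = 35010 mm^2
t_ext = A_cap·L/Q = 2.119 s
t_ret = A_ann·L/Q = 1.523 s
t_cycle = t_ext + t_ret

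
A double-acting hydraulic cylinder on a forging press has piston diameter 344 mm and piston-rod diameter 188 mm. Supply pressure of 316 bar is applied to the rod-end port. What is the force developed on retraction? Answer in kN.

F ≈ 2060 kN

Rod-side annular area A_ann = π/4 × (344² − 188²) = 65180 mm^2
On retraction the pressure acts on the annular area (bore minus rod).
F = P × A_ann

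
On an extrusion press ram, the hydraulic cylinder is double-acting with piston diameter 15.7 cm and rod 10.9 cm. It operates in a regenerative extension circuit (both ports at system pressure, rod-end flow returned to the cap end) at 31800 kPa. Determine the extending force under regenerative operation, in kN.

F ≈ 297 kN

With equal pressure on both faces, forces on the annular region cancel; the net push is pressure × rod cross-section.
Rod cross-section A_rod = π/4 × (10.9 cm)² = 93.31 cm^2
F = P × A_rod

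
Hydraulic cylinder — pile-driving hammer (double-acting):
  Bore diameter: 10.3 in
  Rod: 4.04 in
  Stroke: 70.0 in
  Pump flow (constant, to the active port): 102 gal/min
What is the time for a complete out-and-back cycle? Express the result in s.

t ≈ 27.4 s

Cap-side area A_cap = π/4 × (10.3 in)² = 83.32 in^2
Rod-side annular area A_ann = π/4 × (10.3² − 4.04²) = 70.50 in^2
t_ext = A_cap·L/Q = 14.85 s
t_ret = A_ann·L/Q = 12.57 s
t_cycle = t_ext + t_ret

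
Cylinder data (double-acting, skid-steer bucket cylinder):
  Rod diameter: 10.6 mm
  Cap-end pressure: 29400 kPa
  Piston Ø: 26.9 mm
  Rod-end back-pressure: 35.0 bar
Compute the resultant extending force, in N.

Cap-side area A_cap = π/4 × (26.9 mm)² = 568.3 mm^2
Rod-side annular area A_ann = π/4 × (26.9² − 10.6²) = 480.1 mm^2
Net thrust = P_cap·A_cap − P_rod·A_ann = 16710 N − 1680 N

F ≈ 15000 N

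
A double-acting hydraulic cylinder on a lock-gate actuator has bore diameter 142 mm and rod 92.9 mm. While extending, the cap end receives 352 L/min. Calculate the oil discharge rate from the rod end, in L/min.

Cap-side area A_cap = π/4 × (142 mm)² = 15840 mm^2
Rod-side annular area A_ann = π/4 × (142² − 92.9²) = 9058 mm^2
Piston speed v = Q_in/A_cap; rod-end outflow Q_out = v × A_ann = Q_in × A_ann/A_cap.

Q_out ≈ 201 L/min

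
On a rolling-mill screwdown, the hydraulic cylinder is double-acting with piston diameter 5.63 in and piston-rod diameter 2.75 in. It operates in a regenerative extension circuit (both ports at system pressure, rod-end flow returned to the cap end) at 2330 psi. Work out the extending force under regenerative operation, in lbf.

With equal pressure on both faces, forces on the annular region cancel; the net push is pressure × rod cross-section.
Rod cross-section A_rod = π/4 × (2.75 in)² = 5.940 in^2
F = P × A_rod

F ≈ 13800 lbf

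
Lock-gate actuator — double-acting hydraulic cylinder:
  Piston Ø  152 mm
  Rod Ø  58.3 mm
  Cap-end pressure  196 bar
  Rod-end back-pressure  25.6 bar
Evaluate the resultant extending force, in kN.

F ≈ 316 kN

Cap-side area A_cap = π/4 × (152 mm)² = 18150 mm^2
Rod-side annular area A_ann = π/4 × (152² − 58.3²) = 15480 mm^2
Net thrust = P_cap·A_cap − P_rod·A_ann = 355.7 kN − 39.62 kN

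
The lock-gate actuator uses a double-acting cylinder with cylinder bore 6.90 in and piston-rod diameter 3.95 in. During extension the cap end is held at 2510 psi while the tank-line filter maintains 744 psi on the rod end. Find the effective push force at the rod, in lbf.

Cap-side area A_cap = π/4 × (6.90 in)² = 37.39 in^2
Rod-side annular area A_ann = π/4 × (6.90² − 3.95²) = 25.14 in^2
Net thrust = P_cap·A_cap − P_rod·A_ann = 93860 lbf − 18700 lbf

F ≈ 75200 lbf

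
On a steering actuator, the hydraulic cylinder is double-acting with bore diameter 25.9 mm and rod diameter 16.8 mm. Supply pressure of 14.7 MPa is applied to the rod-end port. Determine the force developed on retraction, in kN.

F ≈ 4.49 kN

Rod-side annular area A_ann = π/4 × (25.9² − 16.8²) = 305.2 mm^2
On retraction the pressure acts on the annular area (bore minus rod).
F = P × A_ann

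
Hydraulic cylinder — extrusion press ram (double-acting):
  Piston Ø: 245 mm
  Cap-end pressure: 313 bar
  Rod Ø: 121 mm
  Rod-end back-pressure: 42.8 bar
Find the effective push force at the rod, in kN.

Cap-side area A_cap = π/4 × (245 mm)² = 47140 mm^2
Rod-side annular area A_ann = π/4 × (245² − 121²) = 35640 mm^2
Net thrust = P_cap·A_cap − P_rod·A_ann = 1476 kN − 152.6 kN

F ≈ 1320 kN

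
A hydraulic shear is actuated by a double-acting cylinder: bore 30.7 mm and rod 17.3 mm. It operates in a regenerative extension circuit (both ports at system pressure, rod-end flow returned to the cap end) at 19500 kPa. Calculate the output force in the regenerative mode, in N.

With equal pressure on both faces, forces on the annular region cancel; the net push is pressure × rod cross-section.
Rod cross-section A_rod = π/4 × (17.3 mm)² = 235.1 mm^2
F = P × A_rod

F ≈ 4580 N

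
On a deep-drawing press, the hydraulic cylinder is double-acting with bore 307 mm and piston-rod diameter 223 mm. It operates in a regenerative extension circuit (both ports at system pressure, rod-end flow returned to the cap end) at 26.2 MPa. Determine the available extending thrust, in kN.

With equal pressure on both faces, forces on the annular region cancel; the net push is pressure × rod cross-section.
Rod cross-section A_rod = π/4 × (223 mm)² = 39060 mm^2
F = P × A_rod

F ≈ 1020 kN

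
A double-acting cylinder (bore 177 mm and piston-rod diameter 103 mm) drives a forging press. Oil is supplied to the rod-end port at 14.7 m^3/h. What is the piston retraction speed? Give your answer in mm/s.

v ≈ 251 mm/s

Rod-side annular area A_ann = π/4 × (177² − 103²) = 16270 mm^2
Flow into the rod-end port fills the annular volume.
v = Q / A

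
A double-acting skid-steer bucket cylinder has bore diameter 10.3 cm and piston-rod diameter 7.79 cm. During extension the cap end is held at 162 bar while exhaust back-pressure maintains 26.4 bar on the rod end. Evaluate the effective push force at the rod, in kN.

Cap-side area A_cap = π/4 × (10.3 cm)² = 83.32 cm^2
Rod-side annular area A_ann = π/4 × (10.3² − 7.79²) = 35.66 cm^2
Net thrust = P_cap·A_cap − P_rod·A_ann = 135.0 kN − 9.415 kN

F ≈ 126 kN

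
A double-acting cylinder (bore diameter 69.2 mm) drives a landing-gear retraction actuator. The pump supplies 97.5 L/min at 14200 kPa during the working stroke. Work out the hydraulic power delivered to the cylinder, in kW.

W ≈ 23.1 kW

Hydraulic power = P × Q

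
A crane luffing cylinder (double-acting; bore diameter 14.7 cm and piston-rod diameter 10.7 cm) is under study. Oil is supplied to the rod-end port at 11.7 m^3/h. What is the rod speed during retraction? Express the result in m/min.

Rod-side annular area A_ann = π/4 × (14.7² − 10.7²) = 79.80 cm^2
Flow into the rod-end port fills the annular volume.
v = Q / A

v ≈ 24.4 m/min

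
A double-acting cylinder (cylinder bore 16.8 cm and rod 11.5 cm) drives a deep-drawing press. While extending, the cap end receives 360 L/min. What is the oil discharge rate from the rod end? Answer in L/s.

Q_out ≈ 3.19 L/s

Cap-side area A_cap = π/4 × (16.8 cm)² = 221.7 cm^2
Rod-side annular area A_ann = π/4 × (16.8² − 11.5²) = 117.8 cm^2
Piston speed v = Q_in/A_cap; rod-end outflow Q_out = v × A_ann = Q_in × A_ann/A_cap.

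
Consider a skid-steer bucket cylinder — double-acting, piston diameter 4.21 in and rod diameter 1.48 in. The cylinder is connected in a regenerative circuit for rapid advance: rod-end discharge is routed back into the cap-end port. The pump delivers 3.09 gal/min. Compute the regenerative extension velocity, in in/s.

v ≈ 6.92 in/s

In regeneration the rod-end outflow joins the pump flow into the cap end, so the net volume the pump must supply per unit advance equals the rod cross-section area.
Rod cross-section A_rod = π/4 × (1.48 in)² = 1.720 in^2
v = Q_pump / A_rod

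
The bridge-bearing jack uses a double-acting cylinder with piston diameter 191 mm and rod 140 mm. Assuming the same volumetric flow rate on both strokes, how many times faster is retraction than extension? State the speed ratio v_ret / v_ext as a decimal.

Cap-side area A_cap = π/4 × (191 mm)² = 28650 mm^2
Rod-side annular area A_ann = π/4 × (191² − 140²) = 13260 mm^2
For equal Q, v ∝ 1/A, so v_ret/v_ext = A_cap/A_ann.

v_ret/v_ext ≈ 2.16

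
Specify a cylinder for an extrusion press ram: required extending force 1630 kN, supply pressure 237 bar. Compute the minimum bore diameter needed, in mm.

D ≈ 296 mm

Extension force acts on the full piston face: F = P × (π/4)D².
D = √(4F / (πP)) = √(4 × 1630 kN / (π × 237 bar))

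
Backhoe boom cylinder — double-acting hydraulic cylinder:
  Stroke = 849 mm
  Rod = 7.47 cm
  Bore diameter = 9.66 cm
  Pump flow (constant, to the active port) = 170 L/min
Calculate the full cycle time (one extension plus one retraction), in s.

t ≈ 3.08 s

Cap-side area A_cap = π/4 × (9.66 cm)² = 73.29 cm^2
Rod-side annular area A_ann = π/4 × (9.66² − 7.47²) = 29.46 cm^2
t_ext = A_cap·L/Q = 2.196 s
t_ret = A_ann·L/Q = 0.8829 s
t_cycle = t_ext + t_ret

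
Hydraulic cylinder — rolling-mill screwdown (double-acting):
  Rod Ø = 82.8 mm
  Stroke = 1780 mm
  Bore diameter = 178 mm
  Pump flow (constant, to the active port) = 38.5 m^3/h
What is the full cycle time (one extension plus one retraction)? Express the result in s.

Cap-side area A_cap = π/4 × (178 mm)² = 24880 mm^2
Rod-side annular area A_ann = π/4 × (178² − 82.8²) = 19500 mm^2
t_ext = A_cap·L/Q = 4.142 s
t_ret = A_ann·L/Q = 3.246 s
t_cycle = t_ext + t_ret

t ≈ 7.39 s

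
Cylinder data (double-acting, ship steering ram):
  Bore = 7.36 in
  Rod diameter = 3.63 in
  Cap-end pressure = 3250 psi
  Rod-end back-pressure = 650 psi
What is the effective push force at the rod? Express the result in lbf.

Cap-side area A_cap = π/4 × (7.36 in)² = 42.54 in^2
Rod-side annular area A_ann = π/4 × (7.36² − 3.63²) = 32.20 in^2
Net thrust = P_cap·A_cap − P_rod·A_ann = 1.383e5 lbf − 20930 lbf

F ≈ 1.17e5 lbf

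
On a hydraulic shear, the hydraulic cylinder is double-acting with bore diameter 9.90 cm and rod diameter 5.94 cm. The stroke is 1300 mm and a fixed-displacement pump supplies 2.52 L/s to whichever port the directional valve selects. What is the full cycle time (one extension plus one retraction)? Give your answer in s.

t ≈ 6.51 s

Cap-side area A_cap = π/4 × (9.90 cm)² = 76.98 cm^2
Rod-side annular area A_ann = π/4 × (9.90² − 5.94²) = 49.27 cm^2
t_ext = A_cap·L/Q = 3.971 s
t_ret = A_ann·L/Q = 2.541 s
t_cycle = t_ext + t_ret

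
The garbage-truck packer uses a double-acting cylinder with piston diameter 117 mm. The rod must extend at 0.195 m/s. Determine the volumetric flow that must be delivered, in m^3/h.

Q ≈ 7.55 m^3/h

Cap-side area A_cap = π/4 × (117 mm)² = 10750 mm^2
Q = A × v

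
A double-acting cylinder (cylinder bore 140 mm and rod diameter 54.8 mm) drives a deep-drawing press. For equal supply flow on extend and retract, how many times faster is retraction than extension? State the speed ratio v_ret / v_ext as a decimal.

Cap-side area A_cap = π/4 × (140 mm)² = 15390 mm^2
Rod-side annular area A_ann = π/4 × (140² − 54.8²) = 13040 mm^2
For equal Q, v ∝ 1/A, so v_ret/v_ext = A_cap/A_ann.

v_ret/v_ext ≈ 1.18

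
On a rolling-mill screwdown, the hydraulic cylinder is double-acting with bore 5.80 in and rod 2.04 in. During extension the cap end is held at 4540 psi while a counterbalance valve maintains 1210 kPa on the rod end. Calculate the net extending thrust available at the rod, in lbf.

F ≈ 1.16e5 lbf

Cap-side area A_cap = π/4 × (5.80 in)² = 26.42 in^2
Rod-side annular area A_ann = π/4 × (5.80² − 2.04²) = 23.15 in^2
Net thrust = P_cap·A_cap − P_rod·A_ann = 1.200e5 lbf − 4063 lbf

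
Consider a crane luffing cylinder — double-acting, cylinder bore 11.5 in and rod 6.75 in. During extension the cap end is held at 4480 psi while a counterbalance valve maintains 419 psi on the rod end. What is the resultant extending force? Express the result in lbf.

Cap-side area A_cap = π/4 × (11.5 in)² = 103.9 in^2
Rod-side annular area A_ann = π/4 × (11.5² − 6.75²) = 68.08 in^2
Net thrust = P_cap·A_cap − P_rod·A_ann = 4.653e5 lbf − 28530 lbf

F ≈ 4.37e5 lbf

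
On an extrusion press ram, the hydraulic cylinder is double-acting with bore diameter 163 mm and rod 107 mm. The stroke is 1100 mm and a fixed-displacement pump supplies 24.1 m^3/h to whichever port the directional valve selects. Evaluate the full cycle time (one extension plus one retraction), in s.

Cap-side area A_cap = π/4 × (163 mm)² = 20870 mm^2
Rod-side annular area A_ann = π/4 × (163² − 107²) = 11880 mm^2
t_ext = A_cap·L/Q = 3.429 s
t_ret = A_ann·L/Q = 1.951 s
t_cycle = t_ext + t_ret

t ≈ 5.38 s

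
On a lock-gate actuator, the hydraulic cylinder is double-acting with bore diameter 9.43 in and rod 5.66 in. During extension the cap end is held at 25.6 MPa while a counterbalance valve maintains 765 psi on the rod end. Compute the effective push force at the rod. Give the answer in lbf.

F ≈ 2.25e5 lbf

Cap-side area A_cap = π/4 × (9.43 in)² = 69.84 in^2
Rod-side annular area A_ann = π/4 × (9.43² − 5.66²) = 44.68 in^2
Net thrust = P_cap·A_cap − P_rod·A_ann = 2.593e5 lbf − 34180 lbf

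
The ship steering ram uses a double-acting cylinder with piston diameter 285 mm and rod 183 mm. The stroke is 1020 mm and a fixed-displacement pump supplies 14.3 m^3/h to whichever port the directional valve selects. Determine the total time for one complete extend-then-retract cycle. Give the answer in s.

Cap-side area A_cap = π/4 × (285 mm)² = 63790 mm^2
Rod-side annular area A_ann = π/4 × (285² − 183²) = 37490 mm^2
t_ext = A_cap·L/Q = 16.38 s
t_ret = A_ann·L/Q = 9.627 s
t_cycle = t_ext + t_ret

t ≈ 26.0 s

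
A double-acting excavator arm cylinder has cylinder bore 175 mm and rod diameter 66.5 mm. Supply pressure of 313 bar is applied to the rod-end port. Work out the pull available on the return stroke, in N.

F ≈ 6.44e5 N

Rod-side annular area A_ann = π/4 × (175² − 66.5²) = 20580 mm^2
On retraction the pressure acts on the annular area (bore minus rod).
F = P × A_ann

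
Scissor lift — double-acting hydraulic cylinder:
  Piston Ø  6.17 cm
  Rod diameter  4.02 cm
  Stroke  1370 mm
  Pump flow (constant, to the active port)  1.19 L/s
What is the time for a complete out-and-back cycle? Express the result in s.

t ≈ 5.42 s

Cap-side area A_cap = π/4 × (6.17 cm)² = 29.90 cm^2
Rod-side annular area A_ann = π/4 × (6.17² − 4.02²) = 17.21 cm^2
t_ext = A_cap·L/Q = 3.442 s
t_ret = A_ann·L/Q = 1.981 s
t_cycle = t_ext + t_ret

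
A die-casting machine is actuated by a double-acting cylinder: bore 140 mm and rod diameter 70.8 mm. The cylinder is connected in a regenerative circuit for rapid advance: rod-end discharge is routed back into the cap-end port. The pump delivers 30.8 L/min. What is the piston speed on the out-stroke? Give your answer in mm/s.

In regeneration the rod-end outflow joins the pump flow into the cap end, so the net volume the pump must supply per unit advance equals the rod cross-section area.
Rod cross-section A_rod = π/4 × (70.8 mm)² = 3937 mm^2
v = Q_pump / A_rod

v ≈ 130 mm/s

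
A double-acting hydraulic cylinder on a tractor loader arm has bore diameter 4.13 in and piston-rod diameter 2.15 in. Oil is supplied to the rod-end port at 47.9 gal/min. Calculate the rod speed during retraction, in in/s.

v ≈ 18.9 in/s

Rod-side annular area A_ann = π/4 × (4.13² − 2.15²) = 9.766 in^2
Flow into the rod-end port fills the annular volume.
v = Q / A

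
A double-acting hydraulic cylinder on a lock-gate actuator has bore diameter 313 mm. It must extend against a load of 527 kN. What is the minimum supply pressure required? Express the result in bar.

Cap-side area A_cap = π/4 × (313 mm)² = 76940 mm^2
P = F / A = 527 kN / A

P ≈ 68.5 bar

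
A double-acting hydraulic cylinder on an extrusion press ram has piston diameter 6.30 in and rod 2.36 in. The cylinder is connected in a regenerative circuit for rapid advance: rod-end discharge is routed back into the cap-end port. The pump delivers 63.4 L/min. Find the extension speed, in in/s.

v ≈ 14.7 in/s

In regeneration the rod-end outflow joins the pump flow into the cap end, so the net volume the pump must supply per unit advance equals the rod cross-section area.
Rod cross-section A_rod = π/4 × (2.36 in)² = 4.374 in^2
v = Q_pump / A_rod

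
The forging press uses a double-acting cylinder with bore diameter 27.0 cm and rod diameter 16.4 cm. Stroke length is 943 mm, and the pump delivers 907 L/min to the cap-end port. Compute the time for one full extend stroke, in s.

Cap-side area A_cap = π/4 × (27.0 cm)² = 572.6 cm^2
Swept volume V = A × L; t = V / Q = A·L / Q

t ≈ 3.57 s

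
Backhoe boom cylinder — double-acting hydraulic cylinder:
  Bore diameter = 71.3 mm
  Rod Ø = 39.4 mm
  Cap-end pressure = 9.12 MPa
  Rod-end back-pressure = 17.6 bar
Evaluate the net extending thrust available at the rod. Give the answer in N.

F ≈ 31500 N

Cap-side area A_cap = π/4 × (71.3 mm)² = 3993 mm^2
Rod-side annular area A_ann = π/4 × (71.3² − 39.4²) = 2774 mm^2
Net thrust = P_cap·A_cap − P_rod·A_ann = 36410 N − 4881 N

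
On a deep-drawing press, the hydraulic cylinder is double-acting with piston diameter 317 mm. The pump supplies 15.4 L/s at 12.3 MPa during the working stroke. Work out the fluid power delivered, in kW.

W ≈ 189 kW

Hydraulic power = P × Q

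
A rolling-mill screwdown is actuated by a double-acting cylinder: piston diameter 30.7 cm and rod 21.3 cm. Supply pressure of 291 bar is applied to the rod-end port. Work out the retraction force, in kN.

Rod-side annular area A_ann = π/4 × (30.7² − 21.3²) = 383.9 cm^2
On retraction the pressure acts on the annular area (bore minus rod).
F = P × A_ann

F ≈ 1120 kN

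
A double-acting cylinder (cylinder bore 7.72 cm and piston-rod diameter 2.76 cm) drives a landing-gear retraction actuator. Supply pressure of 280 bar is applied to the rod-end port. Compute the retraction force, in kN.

Rod-side annular area A_ann = π/4 × (7.72² − 2.76²) = 40.83 cm^2
On retraction the pressure acts on the annular area (bore minus rod).
F = P × A_ann

F ≈ 114 kN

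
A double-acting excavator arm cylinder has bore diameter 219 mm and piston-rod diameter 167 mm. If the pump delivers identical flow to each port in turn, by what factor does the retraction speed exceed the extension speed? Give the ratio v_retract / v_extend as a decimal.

Cap-side area A_cap = π/4 × (219 mm)² = 37670 mm^2
Rod-side annular area A_ann = π/4 × (219² − 167²) = 15760 mm^2
For equal Q, v ∝ 1/A, so v_ret/v_ext = A_cap/A_ann.

v_ret/v_ext ≈ 2.39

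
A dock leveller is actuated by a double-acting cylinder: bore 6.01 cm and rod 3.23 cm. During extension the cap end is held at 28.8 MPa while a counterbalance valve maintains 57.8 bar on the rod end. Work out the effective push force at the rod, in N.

Cap-side area A_cap = π/4 × (6.01 cm)² = 28.37 cm^2
Rod-side annular area A_ann = π/4 × (6.01² − 3.23²) = 20.17 cm^2
Net thrust = P_cap·A_cap − P_rod·A_ann = 81700 N − 11660 N

F ≈ 70000 N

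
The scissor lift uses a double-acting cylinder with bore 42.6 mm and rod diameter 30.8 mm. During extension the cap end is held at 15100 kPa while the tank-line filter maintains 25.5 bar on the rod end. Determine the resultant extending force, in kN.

Cap-side area A_cap = π/4 × (42.6 mm)² = 1425 mm^2
Rod-side annular area A_ann = π/4 × (42.6² − 30.8²) = 680.2 mm^2
Net thrust = P_cap·A_cap − P_rod·A_ann = 21.52 kN − 1.735 kN

F ≈ 19.8 kN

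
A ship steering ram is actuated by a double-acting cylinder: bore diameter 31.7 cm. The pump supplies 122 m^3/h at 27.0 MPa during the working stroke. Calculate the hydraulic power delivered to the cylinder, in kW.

Hydraulic power = P × Q

W ≈ 915 kW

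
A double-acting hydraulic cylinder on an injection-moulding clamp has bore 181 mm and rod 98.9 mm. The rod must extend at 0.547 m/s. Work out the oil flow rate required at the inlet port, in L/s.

Q ≈ 14.1 L/s

Cap-side area A_cap = π/4 × (181 mm)² = 25730 mm^2
Q = A × v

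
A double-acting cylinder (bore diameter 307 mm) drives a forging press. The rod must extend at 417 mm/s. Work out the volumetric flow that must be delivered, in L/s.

Q ≈ 30.9 L/s

Cap-side area A_cap = π/4 × (307 mm)² = 74020 mm^2
Q = A × v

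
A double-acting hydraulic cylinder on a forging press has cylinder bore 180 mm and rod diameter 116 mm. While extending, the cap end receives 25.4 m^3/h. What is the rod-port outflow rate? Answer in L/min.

Q_out ≈ 248 L/min

Cap-side area A_cap = π/4 × (180 mm)² = 25450 mm^2
Rod-side annular area A_ann = π/4 × (180² − 116²) = 14880 mm^2
Piston speed v = Q_in/A_cap; rod-end outflow Q_out = v × A_ann = Q_in × A_ann/A_cap.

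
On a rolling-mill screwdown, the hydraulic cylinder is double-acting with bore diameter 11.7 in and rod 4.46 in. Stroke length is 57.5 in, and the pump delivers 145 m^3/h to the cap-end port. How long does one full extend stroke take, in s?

t ≈ 2.52 s

Cap-side area A_cap = π/4 × (11.7 in)² = 107.5 in^2
Swept volume V = A × L; t = V / Q = A·L / Q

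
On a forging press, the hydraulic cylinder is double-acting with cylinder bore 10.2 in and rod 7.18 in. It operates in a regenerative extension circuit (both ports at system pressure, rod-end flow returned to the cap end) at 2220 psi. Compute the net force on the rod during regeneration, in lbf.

With equal pressure on both faces, forces on the annular region cancel; the net push is pressure × rod cross-section.
Rod cross-section A_rod = π/4 × (7.18 in)² = 40.49 in^2
F = P × A_rod

F ≈ 89900 lbf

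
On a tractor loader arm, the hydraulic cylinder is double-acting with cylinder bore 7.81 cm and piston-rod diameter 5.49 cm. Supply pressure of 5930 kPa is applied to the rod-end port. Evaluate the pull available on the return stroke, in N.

Rod-side annular area A_ann = π/4 × (7.81² − 5.49²) = 24.23 cm^2
On retraction the pressure acts on the annular area (bore minus rod).
F = P × A_ann

F ≈ 14400 N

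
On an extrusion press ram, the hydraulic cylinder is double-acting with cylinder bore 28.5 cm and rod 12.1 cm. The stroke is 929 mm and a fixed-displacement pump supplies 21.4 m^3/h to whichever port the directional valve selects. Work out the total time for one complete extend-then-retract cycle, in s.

t ≈ 18.1 s

Cap-side area A_cap = π/4 × (28.5 cm)² = 637.9 cm^2
Rod-side annular area A_ann = π/4 × (28.5² − 12.1²) = 522.9 cm^2
t_ext = A_cap·L/Q = 9.970 s
t_ret = A_ann·L/Q = 8.173 s
t_cycle = t_ext + t_ret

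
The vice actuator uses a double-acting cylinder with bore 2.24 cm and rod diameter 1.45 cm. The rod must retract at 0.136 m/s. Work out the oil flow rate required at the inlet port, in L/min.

Q ≈ 1.87 L/min

Rod-side annular area A_ann = π/4 × (2.24² − 1.45²) = 2.290 cm^2
Q = A × v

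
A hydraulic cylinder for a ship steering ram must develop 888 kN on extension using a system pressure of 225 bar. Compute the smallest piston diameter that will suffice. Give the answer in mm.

Extension force acts on the full piston face: F = P × (π/4)D².
D = √(4F / (πP)) = √(4 × 888 kN / (π × 225 bar))

D ≈ 224 mm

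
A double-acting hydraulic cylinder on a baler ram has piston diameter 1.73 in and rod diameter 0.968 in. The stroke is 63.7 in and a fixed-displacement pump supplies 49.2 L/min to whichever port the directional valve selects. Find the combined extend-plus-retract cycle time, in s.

t ≈ 5.05 s

Cap-side area A_cap = π/4 × (1.73 in)² = 2.351 in^2
Rod-side annular area A_ann = π/4 × (1.73² − 0.968²) = 1.615 in^2
t_ext = A_cap·L/Q = 2.992 s
t_ret = A_ann·L/Q = 2.055 s
t_cycle = t_ext + t_ret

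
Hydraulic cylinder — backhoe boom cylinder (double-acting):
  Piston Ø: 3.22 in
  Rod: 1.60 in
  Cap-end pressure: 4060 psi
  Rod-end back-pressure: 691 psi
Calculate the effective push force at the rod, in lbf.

Cap-side area A_cap = π/4 × (3.22 in)² = 8.143 in^2
Rod-side annular area A_ann = π/4 × (3.22² − 1.60²) = 6.133 in^2
Net thrust = P_cap·A_cap − P_rod·A_ann = 33060 lbf − 4238 lbf

F ≈ 28800 lbf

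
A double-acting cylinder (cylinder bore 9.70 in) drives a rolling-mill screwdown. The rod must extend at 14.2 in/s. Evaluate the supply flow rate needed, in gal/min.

Q ≈ 273 gal/min

Cap-side area A_cap = π/4 × (9.70 in)² = 73.90 in^2
Q = A × v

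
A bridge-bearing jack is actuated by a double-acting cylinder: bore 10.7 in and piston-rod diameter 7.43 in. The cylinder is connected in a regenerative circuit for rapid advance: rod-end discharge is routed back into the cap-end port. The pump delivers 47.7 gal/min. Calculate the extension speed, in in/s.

In regeneration the rod-end outflow joins the pump flow into the cap end, so the net volume the pump must supply per unit advance equals the rod cross-section area.
Rod cross-section A_rod = π/4 × (7.43 in)² = 43.36 in^2
v = Q_pump / A_rod

v ≈ 4.24 in/s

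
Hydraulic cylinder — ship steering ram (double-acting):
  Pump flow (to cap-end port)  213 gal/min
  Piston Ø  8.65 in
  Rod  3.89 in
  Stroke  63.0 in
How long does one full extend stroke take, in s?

t ≈ 4.51 s

Cap-side area A_cap = π/4 × (8.65 in)² = 58.77 in^2
Swept volume V = A × L; t = V / Q = A·L / Q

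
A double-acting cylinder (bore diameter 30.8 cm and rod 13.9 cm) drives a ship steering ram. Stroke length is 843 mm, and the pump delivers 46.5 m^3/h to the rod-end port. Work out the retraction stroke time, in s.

t ≈ 3.87 s

Rod-side annular area A_ann = π/4 × (30.8² − 13.9²) = 593.3 cm^2
Swept volume V = A × L; t = V / Q = A·L / Q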